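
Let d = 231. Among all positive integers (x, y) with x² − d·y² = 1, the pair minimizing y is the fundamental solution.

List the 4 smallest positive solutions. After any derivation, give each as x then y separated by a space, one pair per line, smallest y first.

√231 → a₀=15, period (5,30); ℓ=2 even so k=1
k=0  a_k=15  p_k/q_k = 15/1
k=1  a_k=5  p_k/q_k = 76/5
(x₁, y₁) = (76, 5);  76² − 231·5² = 1 ✓
k=2:  x_2 = 76·76+231·5·5 = 11551,  y_2 = 76·5+5·76 = 760
k=3:  x_3 = 76·11551+231·5·760 = 1755676,  y_3 = 76·760+5·11551 = 115515
k=4:  x_4 = 76·1755676+231·5·115515 = 266851201,  y_4 = 76·115515+5·1755676 = 17557520

76 5
11551 760
1755676 115515
266851201 17557520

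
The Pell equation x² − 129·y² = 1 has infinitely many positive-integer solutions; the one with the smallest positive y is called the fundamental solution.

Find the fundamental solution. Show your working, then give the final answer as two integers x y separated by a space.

16855 1484

[11; 2,1,3,1,6,1,3,1,2,22] for √129; ℓ=10 ⇒ convergent index 9
step 0: (11, 1)  from 11·(1,0) + (0,1)
…
step 2: (34, 3)  from 1·(23,2) + (11,1)
step 3: (125, 11)  from 3·(34,3) + (23,2)
step 4: (159, 14)  from 1·(125,11) + (34,3)
step 5: (1079, 95)  from 6·(159,14) + (125,11)
step 6: (1238, 109)  from 1·(1079,95) + (159,14)
step 7: (4793, 422)  from 3·(1238,109) + (1079,95)
step 8: (6031, 531)  from 1·(4793,422) + (1238,109)
step 9: (16855, 1484)  from 2·(6031,531) + (4793,422)
(x₁, y₁) = (16855, 1484);  16855² − 129·1484² = 1 ✓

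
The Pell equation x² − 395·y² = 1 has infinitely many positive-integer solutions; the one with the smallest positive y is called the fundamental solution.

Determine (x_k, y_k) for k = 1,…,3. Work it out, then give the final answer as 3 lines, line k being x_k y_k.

159 8
50561 2544
16078239 808984

[19; 1,6,1,38] for √395; ℓ=4 ⇒ convergent index 3
step 0: (19, 1)  from 19·(1,0) + (0,1)
step 1: (20, 1)  from 1·(19,1) + (1,0)
step 2: (139, 7)  from 6·(20,1) + (19,1)
step 3: (159, 8)  from 1·(139,7) + (20,1)
fundamental: x₁=159, y₁=8  (since 25281 − 395·64 = 1)
(x_2, y_2) = (159·159 + 395·8·8, 159·8 + 8·159) = (50561, 2544)
(x_3, y_3) = (159·50561 + 395·8·2544, 159·2544 + 8·50561) = (16078239, 808984)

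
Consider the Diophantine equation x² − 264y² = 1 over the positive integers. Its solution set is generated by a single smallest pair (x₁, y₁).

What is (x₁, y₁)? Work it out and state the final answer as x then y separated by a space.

√264 → a₀=16, period (4,32); ℓ=2 even so k=1
k=0  a_k=16  p_k/q_k = 16/1
k=1  a_k=4  p_k/q_k = 65/4
→ (65, 4).  Check: 65²=4225, 264·4²=4224, difference 1.

65 4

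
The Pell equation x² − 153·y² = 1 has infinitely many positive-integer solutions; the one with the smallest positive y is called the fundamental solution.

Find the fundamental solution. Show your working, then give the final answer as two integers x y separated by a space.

2177 176

[12; 2,1,2,2,2,1,2,24] for √153; ℓ=8 ⇒ convergent index 7
a_0=12:  p_0=12·1+0=12,  q_0=12·0+1=1
…
a_2=1:  p_2=1·25+12=37,  q_2=1·2+1=3
…
a_4=2:  p_4=2·99+37=235,  q_4=2·8+3=19
a_5=2:  p_5=2·235+99=569,  q_5=2·19+8=46
a_6=1:  p_6=1·569+235=804,  q_6=1·46+19=65
a_7=2:  p_7=2·804+569=2177,  q_7=2·65+46=176
fundamental: x₁=2177, y₁=176  (since 4739329 − 153·30976 = 1)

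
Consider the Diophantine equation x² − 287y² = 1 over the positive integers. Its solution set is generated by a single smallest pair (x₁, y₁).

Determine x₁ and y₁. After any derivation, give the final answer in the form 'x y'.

√287 = [16; 1,15,1,32, …], period ℓ=4 (even) → k=3
a_0=16:  p_0=16·1+0=16,  q_0=16·0+1=1
…
a_2=15:  p_2=15·17+16=271,  q_2=15·1+1=16
a_3=1:  p_3=1·271+17=288,  q_3=1·16+1=17
fundamental: x₁=288, y₁=17  (since 82944 − 287·289 = 1)

288 17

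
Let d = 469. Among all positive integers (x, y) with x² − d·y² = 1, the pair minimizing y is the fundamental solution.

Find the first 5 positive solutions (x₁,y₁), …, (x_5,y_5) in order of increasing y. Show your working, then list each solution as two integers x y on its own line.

137215 6336
37655912449 1738788480
10333912053241855 477175722560064
2835935484733506355201 130951333540419575040
778265775065082237004568575 35936974463020168255667136

[21; 1,1,1,10,6,10,1,1,1,42] for √469; ℓ=10 ⇒ convergent index 9
a_0=21:  p_0=21·1+0=21,  q_0=21·0+1=1
a_1=1:  p_1=1·21+1=22,  q_1=1·1+0=1
a_2=1:  p_2=1·22+21=43,  q_2=1·1+1=2
…
a_4=10:  p_4=10·65+43=693,  q_4=10·3+2=32
a_5=6:  p_5=6·693+65=4223,  q_5=6·32+3=195
a_6=10:  p_6=10·4223+693=42923,  q_6=10·195+32=1982
a_7=1:  p_7=1·42923+4223=47146,  q_7=1·1982+195=2177
a_8=1:  p_8=1·47146+42923=90069,  q_8=1·2177+1982=4159
a_9=1:  p_9=1·90069+47146=137215,  q_9=1·4159+2177=6336
(x₁, y₁) = (137215, 6336);  137215² − 469·6336² = 1 ✓
(137215+6336√469)^2 = 37655912449 + 1738788480√469
(137215+6336√469)^3 = 10333912053241855 + 477175722560064√469
(137215+6336√469)^4 = 2835935484733506355201 + 130951333540419575040√469
(137215+6336√469)^5 = 778265775065082237004568575 + 35936974463020168255667136√469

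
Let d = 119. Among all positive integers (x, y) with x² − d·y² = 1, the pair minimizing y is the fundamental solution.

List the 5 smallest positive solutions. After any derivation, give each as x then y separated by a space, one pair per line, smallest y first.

d=119: √d = [10; 1,9,1,20] (ℓ=4, even), read p_3/q_3
k=0  a_k=10  p_k/q_k = 10/1
…
k=2  a_k=9  p_k/q_k = 109/10
k=3  a_k=1  p_k/q_k = 120/11
fundamental: x₁=120, y₁=11  (since 14400 − 119·121 = 1)
(120+11√119)^2 = 28799 + 2640√119
(120+11√119)^3 = 6911640 + 633589√119
(120+11√119)^4 = 1658764801 + 152058720√119
(120+11√119)^5 = 398096640600 + 36493459211√119

120 11
28799 2640
6911640 633589
1658764801 152058720
398096640600 36493459211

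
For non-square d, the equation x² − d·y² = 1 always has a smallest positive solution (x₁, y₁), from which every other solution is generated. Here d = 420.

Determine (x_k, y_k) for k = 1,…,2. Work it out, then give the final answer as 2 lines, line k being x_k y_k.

41 2
3361 164

√420 → a₀=20, period (2,40); ℓ=2 even so k=1
k=0  a_k=20  p_k/q_k = 20/1
k=1  a_k=2  p_k/q_k = 41/2
fundamental: x₁=41, y₁=2  (since 1681 − 420·4 = 1)
n=2: (41,2)∘(41,2) = (41·41+420·2·2, 41·2+2·41) = (3361,164)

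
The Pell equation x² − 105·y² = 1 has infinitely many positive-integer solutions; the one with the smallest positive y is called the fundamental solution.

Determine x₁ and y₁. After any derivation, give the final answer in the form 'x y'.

41 4

√105 → a₀=10, period (4,20); ℓ=2 even so k=1
a_0=10:  p_0=10·1+0=10,  q_0=10·0+1=1
a_1=4:  p_1=4·10+1=41,  q_1=4·1+0=4
fundamental: x₁=41, y₁=4  (since 1681 − 105·16 = 1)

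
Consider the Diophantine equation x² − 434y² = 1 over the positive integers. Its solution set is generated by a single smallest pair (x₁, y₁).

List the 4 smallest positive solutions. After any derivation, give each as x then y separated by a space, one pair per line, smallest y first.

[20; 1,4,1,40] for √434; ℓ=4 ⇒ convergent index 3
k=0  a_k=20  p_k/q_k = 20/1
…
k=2  a_k=4  p_k/q_k = 104/5
k=3  a_k=1  p_k/q_k = 125/6
fundamental: x₁=125, y₁=6  (since 15625 − 434·36 = 1)
(x_2, y_2) = (125·125 + 434·6·6, 125·6 + 6·125) = (31249, 1500)
(x_3, y_3) = (125·31249 + 434·6·1500, 125·1500 + 6·31249) = (7812125, 374994)
(x_4, y_4) = (125·7812125 + 434·6·374994, 125·374994 + 6·7812125) = (1953000001, 93747000)

125 6
31249 1500
7812125 374994
1953000001 93747000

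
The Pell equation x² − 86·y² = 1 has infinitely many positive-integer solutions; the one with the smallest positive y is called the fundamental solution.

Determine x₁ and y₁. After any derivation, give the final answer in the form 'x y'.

d=86: √d = [9; 3,1,1,1,8,1,1,1,3,18] (ℓ=10, even), read p_9/q_9
a_0=9:  p_0=9·1+0=9,  q_0=9·0+1=1
…
a_4=1:  p_4=1·65+37=102,  q_4=1·7+4=11
a_5=8:  p_5=8·102+65=881,  q_5=8·11+7=95
a_6=1:  p_6=1·881+102=983,  q_6=1·95+11=106
…
a_8=1:  p_8=1·1864+983=2847,  q_8=1·201+106=307
a_9=3:  p_9=3·2847+1864=10405,  q_9=3·307+201=1122
(x₁, y₁) = (10405, 1122);  10405² − 86·1122² = 1 ✓

10405 1122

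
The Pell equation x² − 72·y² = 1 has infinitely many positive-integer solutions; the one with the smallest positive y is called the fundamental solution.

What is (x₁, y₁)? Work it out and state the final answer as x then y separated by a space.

17 2

√72 → a₀=8, period (2,16); ℓ=2 even so k=1
step 0: (8, 1)  from 8·(1,0) + (0,1)
step 1: (17, 2)  from 2·(8,1) + (1,0)
(x₁, y₁) = (17, 2);  17² − 72·2² = 1 ✓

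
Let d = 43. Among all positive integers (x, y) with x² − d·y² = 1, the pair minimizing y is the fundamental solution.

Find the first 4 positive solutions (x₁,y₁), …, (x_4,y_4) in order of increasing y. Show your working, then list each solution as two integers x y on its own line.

3482 531
24248647 3697884
168867574226 25752063645
1175993762661217 179337367525896

[6; 1,1,3,1,5,1,3,1,1,12] for √43; ℓ=10 ⇒ convergent index 9
step 0: (6, 1)  from 6·(1,0) + (0,1)
…
step 2: (13, 2)  from 1·(7,1) + (6,1)
step 3: (46, 7)  from 3·(13,2) + (7,1)
…
step 8: (1941, 296)  from 1·(1541,235) + (400,61)
step 9: (3482, 531)  from 1·(1941,296) + (1541,235)
→ (3482, 531).  Check: 3482²=12124324, 43·531²=12124323, difference 1.
k=2:  x_2 = 3482·3482+43·531·531 = 24248647,  y_2 = 3482·531+531·3482 = 3697884
k=3:  x_3 = 3482·24248647+43·531·3697884 = 168867574226,  y_3 = 3482·3697884+531·24248647 = 25752063645
k=4:  x_4 = 3482·168867574226+43·531·25752063645 = 1175993762661217,  y_4 = 3482·25752063645+531·168867574226 = 179337367525896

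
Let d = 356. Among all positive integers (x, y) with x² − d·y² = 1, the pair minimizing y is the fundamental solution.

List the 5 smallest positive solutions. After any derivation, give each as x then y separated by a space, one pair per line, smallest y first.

[18; 1,6,1,1,2,…,6,1,36] for √356; ℓ=14 ⇒ convergent index 13
k=0  a_k=18  p_k/q_k = 18/1
…
k=2  a_k=6  p_k/q_k = 132/7
…
k=4  a_k=1  p_k/q_k = 283/15
k=5  a_k=2  p_k/q_k = 717/38
…
k=9  a_k=2  p_k/q_k = 28151/1492
k=10  a_k=1  p_k/q_k = 37868/2007
k=11  a_k=1  p_k/q_k = 66019/3499
k=12  a_k=6  p_k/q_k = 433982/23001
k=13  a_k=1  p_k/q_k = 500001/26500
fundamental: x₁=500001, y₁=26500  (since 250001000001 − 356·702250000 = 1)
k=2:  x_2 = 500001·500001+356·26500·26500 = 500002000001,  y_2 = 500001·26500+26500·500001 = 26500053000
k=3:  x_3 = 500001·500002000001+356·26500·26500053000 = 500003000004500001,  y_3 = 500001·26500053000+26500·500002000001 = 26500106000079500
k=4:  x_4 = 500001·500003000004500001+356·26500·26500106000079500 = 500004000010000008000001,  y_4 = 500001·26500106000079500+26500·500003000004500001 = 26500159000265000106000
k=5:  x_5 = 500001·500004000010000008000001+356·26500·26500159000265000106000 = 500005000017500025000012500001,  y_5 = 500001·26500159000265000106000+26500·500004000010000008000001 = 26500212000556500530000132500

500001 26500
500002000001 26500053000
500003000004500001 26500106000079500
500004000010000008000001 26500159000265000106000
500005000017500025000012500001 26500212000556500530000132500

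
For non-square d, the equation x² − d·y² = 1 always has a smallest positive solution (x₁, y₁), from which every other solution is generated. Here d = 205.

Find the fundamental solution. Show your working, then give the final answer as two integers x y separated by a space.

[14; 3,6,1,4,1,6,3,28] for √205; ℓ=8 ⇒ convergent index 7
a_0=14:  p_0=14·1+0=14,  q_0=14·0+1=1
a_1=3:  p_1=3·14+1=43,  q_1=3·1+0=3
a_2=6:  p_2=6·43+14=272,  q_2=6·3+1=19
a_3=1:  p_3=1·272+43=315,  q_3=1·19+3=22
a_4=4:  p_4=4·315+272=1532,  q_4=4·22+19=107
a_5=1:  p_5=1·1532+315=1847,  q_5=1·107+22=129
a_6=6:  p_6=6·1847+1532=12614,  q_6=6·129+107=881
a_7=3:  p_7=3·12614+1847=39689,  q_7=3·881+129=2772
(x₁, y₁) = (39689, 2772);  39689² − 205·2772² = 1 ✓

39689 2772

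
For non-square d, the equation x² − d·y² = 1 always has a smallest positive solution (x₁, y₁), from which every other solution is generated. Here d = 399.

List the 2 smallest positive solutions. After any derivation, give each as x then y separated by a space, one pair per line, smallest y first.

√399 → a₀=19, period (1,38); ℓ=2 even so k=1
step 0: (19, 1)  from 19·(1,0) + (0,1)
step 1: (20, 1)  from 1·(19,1) + (1,0)
(x₁, y₁) = (20, 1);  20² − 399·1² = 1 ✓
(x_2, y_2) = (20·20 + 399·1·1, 20·1 + 1·20) = (799, 40)

20 1
799 40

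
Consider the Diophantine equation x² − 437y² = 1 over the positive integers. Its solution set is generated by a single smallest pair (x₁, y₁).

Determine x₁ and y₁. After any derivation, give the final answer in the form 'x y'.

4599 220

[20; 1,9,2,9,1,40] for √437; ℓ=6 ⇒ convergent index 5
i=0: a=20 ⇒ p=20, q=1
i=1: a=1 ⇒ p=21, q=1
i=2: a=9 ⇒ p=209, q=10
i=3: a=2 ⇒ p=439, q=21
i=4: a=9 ⇒ p=4160, q=199
i=5: a=1 ⇒ p=4599, q=220
(x₁, y₁) = (4599, 220);  4599² − 437·220² = 1 ✓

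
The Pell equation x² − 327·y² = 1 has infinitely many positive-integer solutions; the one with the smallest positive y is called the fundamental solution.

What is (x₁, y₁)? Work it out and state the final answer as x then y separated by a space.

d=327: √d = [18; 12,36] (ℓ=2, even), read p_1/q_1
i=0: a=18 ⇒ p=18, q=1
i=1: a=12 ⇒ p=217, q=12
→ (217, 12).  Check: 217²=47089, 327·12²=47088, difference 1.

217 12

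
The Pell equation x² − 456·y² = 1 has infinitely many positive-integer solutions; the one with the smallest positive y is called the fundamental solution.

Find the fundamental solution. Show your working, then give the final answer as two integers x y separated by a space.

[21; 2,1,4,1,2,42] for √456; ℓ=6 ⇒ convergent index 5
step 0: (21, 1)  from 21·(1,0) + (0,1)
step 1: (43, 2)  from 2·(21,1) + (1,0)
step 2: (64, 3)  from 1·(43,2) + (21,1)
…
step 4: (363, 17)  from 1·(299,14) + (64,3)
step 5: (1025, 48)  from 2·(363,17) + (299,14)
fundamental: x₁=1025, y₁=48  (since 1050625 − 456·2304 = 1)

1025 48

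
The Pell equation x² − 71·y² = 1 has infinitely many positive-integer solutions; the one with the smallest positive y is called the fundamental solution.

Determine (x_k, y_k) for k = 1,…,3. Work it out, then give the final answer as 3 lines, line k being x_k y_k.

d=71: √d = [8; 2,2,1,7,1,2,2,16] (ℓ=8, even), read p_7/q_7
a_0=8:  p_0=8·1+0=8,  q_0=8·0+1=1
a_1=2:  p_1=2·8+1=17,  q_1=2·1+0=2
a_2=2:  p_2=2·17+8=42,  q_2=2·2+1=5
a_3=1:  p_3=1·42+17=59,  q_3=1·5+2=7
a_4=7:  p_4=7·59+42=455,  q_4=7·7+5=54
…
a_6=2:  p_6=2·514+455=1483,  q_6=2·61+54=176
a_7=2:  p_7=2·1483+514=3480,  q_7=2·176+61=413
(x₁, y₁) = (3480, 413);  3480² − 71·413² = 1 ✓
(x_2, y_2) = (3480·3480 + 71·413·413, 3480·413 + 413·3480) = (24220799, 2874480)
(x_3, y_3) = (3480·24220799 + 71·413·2874480, 3480·2874480 + 413·24220799) = (168576757560, 20006380387)

3480 413
24220799 2874480
168576757560 20006380387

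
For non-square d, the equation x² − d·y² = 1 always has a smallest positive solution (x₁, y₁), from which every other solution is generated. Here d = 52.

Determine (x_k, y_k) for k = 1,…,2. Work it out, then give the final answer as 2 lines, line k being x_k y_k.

d=52: √d = [7; 4,1,2,1,4,14] (ℓ=6, even), read p_5/q_5
a_0=7:  p_0=7·1+0=7,  q_0=7·0+1=1
a_1=4:  p_1=4·7+1=29,  q_1=4·1+0=4
a_2=1:  p_2=1·29+7=36,  q_2=1·4+1=5
a_3=2:  p_3=2·36+29=101,  q_3=2·5+4=14
a_4=1:  p_4=1·101+36=137,  q_4=1·14+5=19
a_5=4:  p_5=4·137+101=649,  q_5=4·19+14=90
→ (649, 90).  Check: 649²=421201, 52·90²=421200, difference 1.
n=2: (649,90)∘(649,90) = (649·649+52·90·90, 649·90+90·649) = (842401,116820)

649 90
842401 116820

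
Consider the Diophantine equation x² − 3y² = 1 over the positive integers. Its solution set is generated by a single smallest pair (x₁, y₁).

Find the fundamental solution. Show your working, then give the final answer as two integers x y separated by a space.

√3 = [1; 1,2, …], period ℓ=2 (even) → k=1
a_0=1:  p_0=1·1+0=1,  q_0=1·0+1=1
a_1=1:  p_1=1·1+1=2,  q_1=1·1+0=1
(x₁, y₁) = (2, 1);  2² − 3·1² = 1 ✓

2 1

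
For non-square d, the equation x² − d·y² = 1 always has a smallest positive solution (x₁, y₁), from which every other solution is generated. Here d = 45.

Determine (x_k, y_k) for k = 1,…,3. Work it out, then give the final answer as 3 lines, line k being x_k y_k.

[6; 1,2,2,2,1,12] for √45; ℓ=6 ⇒ convergent index 5
k=0  a_k=6  p_k/q_k = 6/1
k=1  a_k=1  p_k/q_k = 7/1
k=2  a_k=2  p_k/q_k = 20/3
…
k=4  a_k=2  p_k/q_k = 114/17
k=5  a_k=1  p_k/q_k = 161/24
(x₁, y₁) = (161, 24);  161² − 45·24² = 1 ✓
n=2: (161,24)∘(161,24) = (161·161+45·24·24, 161·24+24·161) = (51841,7728)
n=3: (51841,7728)∘(161,24) = (161·51841+45·24·7728, 161·7728+24·51841) = (16692641,2488392)

161 24
51841 7728
16692641 2488392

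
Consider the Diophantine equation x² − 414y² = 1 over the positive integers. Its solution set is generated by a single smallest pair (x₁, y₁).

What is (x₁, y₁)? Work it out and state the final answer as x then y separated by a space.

24335 1196

d=414: √d = [20; 2,1,7,2,7,1,2,40] (ℓ=8, even), read p_7/q_7
a_0=20:  p_0=20·1+0=20,  q_0=20·0+1=1
a_1=2:  p_1=2·20+1=41,  q_1=2·1+0=2
…
a_6=1:  p_6=1·7447+997=8444,  q_6=1·366+49=415
a_7=2:  p_7=2·8444+7447=24335,  q_7=2·415+366=1196
fundamental: x₁=24335, y₁=1196  (since 592192225 − 414·1430416 = 1)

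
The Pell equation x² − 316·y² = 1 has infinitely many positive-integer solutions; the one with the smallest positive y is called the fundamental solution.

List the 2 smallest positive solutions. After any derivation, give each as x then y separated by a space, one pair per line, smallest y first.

[17; 1,3,2,8,2,3,1,34] for √316; ℓ=8 ⇒ convergent index 7
i=0: a=17 ⇒ p=17, q=1
i=1: a=1 ⇒ p=18, q=1
i=2: a=3 ⇒ p=71, q=4
i=3: a=2 ⇒ p=160, q=9
i=4: a=8 ⇒ p=1351, q=76
i=5: a=2 ⇒ p=2862, q=161
i=6: a=3 ⇒ p=9937, q=559
i=7: a=1 ⇒ p=12799, q=720
(x₁, y₁) = (12799, 720);  12799² − 316·720² = 1 ✓
(12799+720√316)^2 = 327628801 + 18430560√316

12799 720
327628801 18430560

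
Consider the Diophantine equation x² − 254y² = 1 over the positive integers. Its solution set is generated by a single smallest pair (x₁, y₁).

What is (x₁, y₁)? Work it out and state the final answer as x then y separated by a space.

255 16

√254 → a₀=15, period (1,14,1,30); ℓ=4 even so k=3
step 0: (15, 1)  from 15·(1,0) + (0,1)
step 1: (16, 1)  from 1·(15,1) + (1,0)
step 2: (239, 15)  from 14·(16,1) + (15,1)
step 3: (255, 16)  from 1·(239,15) + (16,1)
fundamental: x₁=255, y₁=16  (since 65025 − 254·256 = 1)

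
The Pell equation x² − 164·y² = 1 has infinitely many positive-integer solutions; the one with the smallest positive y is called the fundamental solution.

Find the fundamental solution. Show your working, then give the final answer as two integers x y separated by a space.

2049 160

√164 = [12; 1,4,6,4,1,24, …], period ℓ=6 (even) → k=5
k=0  a_k=12  p_k/q_k = 12/1
k=1  a_k=1  p_k/q_k = 13/1
…
k=3  a_k=6  p_k/q_k = 397/31
k=4  a_k=4  p_k/q_k = 1652/129
k=5  a_k=1  p_k/q_k = 2049/160
(x₁, y₁) = (2049, 160);  2049² − 164·160² = 1 ✓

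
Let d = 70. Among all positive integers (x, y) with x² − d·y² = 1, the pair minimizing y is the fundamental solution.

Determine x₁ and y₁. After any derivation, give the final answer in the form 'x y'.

[8; 2,1,2,1,2,16] for √70; ℓ=6 ⇒ convergent index 5
i=0: a=8 ⇒ p=8, q=1
…
i=3: a=2 ⇒ p=67, q=8
i=4: a=1 ⇒ p=92, q=11
i=5: a=2 ⇒ p=251, q=30
fundamental: x₁=251, y₁=30  (since 63001 − 70·900 = 1)

251 30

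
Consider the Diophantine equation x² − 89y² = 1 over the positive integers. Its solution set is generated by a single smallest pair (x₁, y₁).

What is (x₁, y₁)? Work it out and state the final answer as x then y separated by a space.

√89 → a₀=9, period (2,3,3,2,18); ℓ=5 odd so k=9
a_0=9:  p_0=9·1+0=9,  q_0=9·0+1=1
…
a_2=3:  p_2=3·19+9=66,  q_2=3·2+1=7
…
a_4=2:  p_4=2·217+66=500,  q_4=2·23+7=53
…
a_8=3:  p_8=3·66019+18934=216991,  q_8=3·6998+2007=23001
a_9=2:  p_9=2·216991+66019=500001,  q_9=2·23001+6998=53000
→ (500001, 53000).  Check: 500001²=250001000001, 89·53000²=250001000000, difference 1.

500001 53000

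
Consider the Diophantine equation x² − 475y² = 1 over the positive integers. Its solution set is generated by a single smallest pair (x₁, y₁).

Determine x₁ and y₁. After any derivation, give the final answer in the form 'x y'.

57799 2652

√475 = [21; 1,3,1,6,2,6,1,3,1,42, …], period ℓ=10 (even) → k=9
step 0: (21, 1)  from 21·(1,0) + (0,1)
…
step 2: (87, 4)  from 3·(22,1) + (21,1)
step 3: (109, 5)  from 1·(87,4) + (22,1)
step 4: (741, 34)  from 6·(109,5) + (87,4)
step 5: (1591, 73)  from 2·(741,34) + (109,5)
…
step 8: (45921, 2107)  from 3·(11878,545) + (10287,472)
step 9: (57799, 2652)  from 1·(45921,2107) + (11878,545)
fundamental: x₁=57799, y₁=2652  (since 3340724401 − 475·7033104 = 1)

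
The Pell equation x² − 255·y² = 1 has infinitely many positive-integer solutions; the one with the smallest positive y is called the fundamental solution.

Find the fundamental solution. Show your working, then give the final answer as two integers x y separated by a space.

16 1

[15; 1,30] for √255; ℓ=2 ⇒ convergent index 1
a_0=15:  p_0=15·1+0=15,  q_0=15·0+1=1
a_1=1:  p_1=1·15+1=16,  q_1=1·1+0=1
→ (16, 1).  Check: 16²=256, 255·1²=255, difference 1.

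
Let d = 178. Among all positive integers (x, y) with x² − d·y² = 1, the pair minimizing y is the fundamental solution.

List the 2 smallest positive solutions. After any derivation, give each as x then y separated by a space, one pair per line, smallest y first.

d=178: √d = [13; 2,1,12,1,2,26] (ℓ=6, even), read p_5/q_5
a_0=13:  p_0=13·1+0=13,  q_0=13·0+1=1
…
a_3=12:  p_3=12·40+27=507,  q_3=12·3+2=38
a_4=1:  p_4=1·507+40=547,  q_4=1·38+3=41
a_5=2:  p_5=2·547+507=1601,  q_5=2·41+38=120
→ (1601, 120).  Check: 1601²=2563201, 178·120²=2563200, difference 1.
n=2: (1601,120)∘(1601,120) = (1601·1601+178·120·120, 1601·120+120·1601) = (5126401,384240)

1601 120
5126401 384240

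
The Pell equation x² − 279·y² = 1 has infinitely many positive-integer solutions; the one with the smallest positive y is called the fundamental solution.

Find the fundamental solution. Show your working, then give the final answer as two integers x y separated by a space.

1520 91

d=279: √d = [16; 1,2,2,1,2,2,1,32] (ℓ=8, even), read p_7/q_7
i=0: a=16 ⇒ p=16, q=1
i=1: a=1 ⇒ p=17, q=1
i=2: a=2 ⇒ p=50, q=3
…
i=5: a=2 ⇒ p=451, q=27
i=6: a=2 ⇒ p=1069, q=64
i=7: a=1 ⇒ p=1520, q=91
fundamental: x₁=1520, y₁=91  (since 2310400 − 279·8281 = 1)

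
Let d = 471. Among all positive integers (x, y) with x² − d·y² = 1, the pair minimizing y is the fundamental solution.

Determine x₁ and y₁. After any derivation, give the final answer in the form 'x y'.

7838695 361188

√471 = [21; 1,2,2,1,3,…,2,1,42, …], period ℓ=14 (even) → k=13
i=0: a=21 ⇒ p=21, q=1
i=1: a=1 ⇒ p=22, q=1
i=2: a=2 ⇒ p=65, q=3
i=3: a=2 ⇒ p=152, q=7
i=4: a=1 ⇒ p=217, q=10
…
i=6: a=4 ⇒ p=3429, q=158
i=7: a=14 ⇒ p=48809, q=2249
i=8: a=4 ⇒ p=198665, q=9154
i=9: a=3 ⇒ p=644804, q=29711
i=10: a=1 ⇒ p=843469, q=38865
…
i=12: a=2 ⇒ p=5506953, q=253747
i=13: a=1 ⇒ p=7838695, q=361188
fundamental: x₁=7838695, y₁=361188  (since 61445139303025 − 471·130456771344 = 1)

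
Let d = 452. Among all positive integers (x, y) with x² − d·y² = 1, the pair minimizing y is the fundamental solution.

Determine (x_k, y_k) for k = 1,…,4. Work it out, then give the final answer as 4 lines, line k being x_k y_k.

1204353 56648
2900932297217 136448377488
6987493029899166849 328664025545553880
16830816386073401651890177 791655010315592455701792

√452 = [21; 3,1,5,3,10,3,5,1,3,42, …], period ℓ=10 (even) → k=9
k=0  a_k=21  p_k/q_k = 21/1
k=1  a_k=3  p_k/q_k = 64/3
k=2  a_k=1  p_k/q_k = 85/4
…
k=4  a_k=3  p_k/q_k = 1552/73
k=5  a_k=10  p_k/q_k = 16009/753
k=6  a_k=3  p_k/q_k = 49579/2332
k=7  a_k=5  p_k/q_k = 263904/12413
k=8  a_k=1  p_k/q_k = 313483/14745
k=9  a_k=3  p_k/q_k = 1204353/56648
→ (1204353, 56648).  Check: 1204353²=1450466148609, 452·56648²=1450466148608, difference 1.
(x_2, y_2) = (1204353·1204353 + 452·56648·56648, 1204353·56648 + 56648·1204353) = (2900932297217, 136448377488)
(x_3, y_3) = (1204353·2900932297217 + 452·56648·136448377488, 1204353·136448377488 + 56648·2900932297217) = (6987493029899166849, 328664025545553880)
(x_4, y_4) = (1204353·6987493029899166849 + 452·56648·328664025545553880, 1204353·328664025545553880 + 56648·6987493029899166849) = (16830816386073401651890177, 791655010315592455701792)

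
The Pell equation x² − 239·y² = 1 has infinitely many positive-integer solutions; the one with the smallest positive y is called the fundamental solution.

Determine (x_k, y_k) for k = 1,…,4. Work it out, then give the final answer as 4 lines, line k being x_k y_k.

6195120 400729
76759023628799 4965128484960
951062724926484326640 61519133559490389671
11783895416893046404284364801 762236829394135240588726080

√239 → a₀=15, period (2,5,1,2,4,15,4,2,1,5,2,30); ℓ=12 even so k=11
a_0=15:  p_0=15·1+0=15,  q_0=15·0+1=1
…
a_3=1:  p_3=1·170+31=201,  q_3=1·11+2=13
a_4=2:  p_4=2·201+170=572,  q_4=2·13+11=37
a_5=4:  p_5=4·572+201=2489,  q_5=4·37+13=161
a_6=15:  p_6=15·2489+572=37907,  q_6=15·161+37=2452
a_7=4:  p_7=4·37907+2489=154117,  q_7=4·2452+161=9969
…
a_9=1:  p_9=1·346141+154117=500258,  q_9=1·22390+9969=32359
a_10=5:  p_10=5·500258+346141=2847431,  q_10=5·32359+22390=184185
a_11=2:  p_11=2·2847431+500258=6195120,  q_11=2·184185+32359=400729
(x₁, y₁) = (6195120, 400729);  6195120² − 239·400729² = 1 ✓
k=2:  x_2 = 6195120·6195120+239·400729·400729 = 76759023628799,  y_2 = 6195120·400729+400729·6195120 = 4965128484960
k=3:  x_3 = 6195120·76759023628799+239·400729·4965128484960 = 951062724926484326640,  y_3 = 6195120·4965128484960+400729·76759023628799 = 61519133559490389671
k=4:  x_4 = 6195120·951062724926484326640+239·400729·61519133559490389671 = 11783895416893046404284364801,  y_4 = 6195120·61519133559490389671+400729·951062724926484326640 = 762236829394135240588726080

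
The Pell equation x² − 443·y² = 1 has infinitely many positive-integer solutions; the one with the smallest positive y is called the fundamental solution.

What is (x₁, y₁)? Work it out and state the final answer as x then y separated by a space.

[21; 21,42] for √443; ℓ=2 ⇒ convergent index 1
step 0: (21, 1)  from 21·(1,0) + (0,1)
step 1: (442, 21)  from 21·(21,1) + (1,0)
fundamental: x₁=442, y₁=21  (since 195364 − 443·441 = 1)

442 21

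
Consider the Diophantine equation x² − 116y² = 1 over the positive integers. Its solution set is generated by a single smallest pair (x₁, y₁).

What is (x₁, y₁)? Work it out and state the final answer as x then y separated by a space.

9801 910

√116 = [10; 1,3,2,1,4,1,2,3,1,20, …], period ℓ=10 (even) → k=9
k=0  a_k=10  p_k/q_k = 10/1
…
k=2  a_k=3  p_k/q_k = 43/4
k=3  a_k=2  p_k/q_k = 97/9
k=4  a_k=1  p_k/q_k = 140/13
…
k=6  a_k=1  p_k/q_k = 797/74
k=7  a_k=2  p_k/q_k = 2251/209
k=8  a_k=3  p_k/q_k = 7550/701
k=9  a_k=1  p_k/q_k = 9801/910
(x₁, y₁) = (9801, 910);  9801² − 116·910² = 1 ✓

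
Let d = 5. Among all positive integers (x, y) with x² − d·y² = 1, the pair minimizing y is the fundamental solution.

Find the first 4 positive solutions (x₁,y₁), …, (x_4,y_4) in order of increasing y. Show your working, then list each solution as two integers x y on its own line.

9 4
161 72
2889 1292
51841 23184

√5 → a₀=2, period (4); ℓ=1 odd so k=1
step 0: (2, 1)  from 2·(1,0) + (0,1)
step 1: (9, 4)  from 4·(2,1) + (1,0)
(x₁, y₁) = (9, 4);  9² − 5·4² = 1 ✓
(x_2, y_2) = (9·9 + 5·4·4, 9·4 + 4·9) = (161, 72)
(x_3, y_3) = (9·161 + 5·4·72, 9·72 + 4·161) = (2889, 1292)
(x_4, y_4) = (9·2889 + 5·4·1292, 9·1292 + 4·2889) = (51841, 23184)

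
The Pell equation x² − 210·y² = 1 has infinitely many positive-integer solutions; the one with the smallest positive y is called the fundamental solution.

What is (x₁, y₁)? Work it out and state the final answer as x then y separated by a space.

29 2

d=210: √d = [14; 2,28] (ℓ=2, even), read p_1/q_1
a_0=14:  p_0=14·1+0=14,  q_0=14·0+1=1
a_1=2:  p_1=2·14+1=29,  q_1=2·1+0=2
→ (29, 2).  Check: 29²=841, 210·2²=840, difference 1.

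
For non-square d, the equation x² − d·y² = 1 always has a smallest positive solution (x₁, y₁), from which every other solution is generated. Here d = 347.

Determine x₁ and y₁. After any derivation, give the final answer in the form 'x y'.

641602 34443

√347 → a₀=18, period (1,1,1,2,4,…,1,1,36); ℓ=14 even so k=13
i=0: a=18 ⇒ p=18, q=1
i=1: a=1 ⇒ p=19, q=1
…
i=5: a=4 ⇒ p=652, q=35
i=6: a=1 ⇒ p=801, q=43
i=7: a=17 ⇒ p=14269, q=766
i=8: a=1 ⇒ p=15070, q=809
i=9: a=4 ⇒ p=74549, q=4002
…
i=11: a=1 ⇒ p=238717, q=12815
i=12: a=1 ⇒ p=402885, q=21628
i=13: a=1 ⇒ p=641602, q=34443
(x₁, y₁) = (641602, 34443);  641602² − 347·34443² = 1 ✓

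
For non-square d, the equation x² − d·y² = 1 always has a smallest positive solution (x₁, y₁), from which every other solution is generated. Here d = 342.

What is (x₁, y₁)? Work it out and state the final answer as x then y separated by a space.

37 2

d=342: √d = [18; 2,36] (ℓ=2, even), read p_1/q_1
step 0: (18, 1)  from 18·(1,0) + (0,1)
step 1: (37, 2)  from 2·(18,1) + (1,0)
→ (37, 2).  Check: 37²=1369, 342·2²=1368, difference 1.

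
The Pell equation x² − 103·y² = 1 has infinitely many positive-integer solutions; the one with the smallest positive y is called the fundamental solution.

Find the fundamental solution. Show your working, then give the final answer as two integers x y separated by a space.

227528 22419

[10; 6,1,2,1,1,9,1,1,2,1,6,20] for √103; ℓ=12 ⇒ convergent index 11
i=0: a=10 ⇒ p=10, q=1
…
i=5: a=1 ⇒ p=477, q=47
…
i=7: a=1 ⇒ p=5044, q=497
…
i=10: a=1 ⇒ p=33877, q=3338
i=11: a=6 ⇒ p=227528, q=22419
fundamental: x₁=227528, y₁=22419  (since 51768990784 − 103·502611561 = 1)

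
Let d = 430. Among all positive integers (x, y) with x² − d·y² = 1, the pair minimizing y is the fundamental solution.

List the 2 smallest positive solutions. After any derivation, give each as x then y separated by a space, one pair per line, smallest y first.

2862251 138030
16384961574001 790153011060

√430 = [20; 1,2,1,3,1,…,2,1,40, …], period ℓ=14 (even) → k=13
i=0: a=20 ⇒ p=20, q=1
…
i=7: a=8 ⇒ p=21794, q=1051
…
i=10: a=3 ⇒ p=599138, q=28893
…
i=12: a=2 ⇒ p=2107880, q=101651
i=13: a=1 ⇒ p=2862251, q=138030
fundamental: x₁=2862251, y₁=138030  (since 8192480787001 − 430·19052280900 = 1)
k=2:  x_2 = 2862251·2862251+430·138030·138030 = 16384961574001,  y_2 = 2862251·138030+138030·2862251 = 790153011060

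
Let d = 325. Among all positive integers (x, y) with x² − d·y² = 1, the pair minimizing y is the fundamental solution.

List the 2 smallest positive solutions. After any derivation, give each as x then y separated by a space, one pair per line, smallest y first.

649 36
842401 46728

√325 = [18; 36, …], period ℓ=1 (odd) → k=1
k=0  a_k=18  p_k/q_k = 18/1
k=1  a_k=36  p_k/q_k = 649/36
fundamental: x₁=649, y₁=36  (since 421201 − 325·1296 = 1)
k=2:  x_2 = 649·649+325·36·36 = 842401,  y_2 = 649·36+36·649 = 46728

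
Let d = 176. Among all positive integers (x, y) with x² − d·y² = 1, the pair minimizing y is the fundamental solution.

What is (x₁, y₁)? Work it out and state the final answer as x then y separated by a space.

√176 → a₀=13, period (3,1,3,26); ℓ=4 even so k=3
i=0: a=13 ⇒ p=13, q=1
i=1: a=3 ⇒ p=40, q=3
i=2: a=1 ⇒ p=53, q=4
i=3: a=3 ⇒ p=199, q=15
→ (199, 15).  Check: 199²=39601, 176·15²=39600, difference 1.

199 15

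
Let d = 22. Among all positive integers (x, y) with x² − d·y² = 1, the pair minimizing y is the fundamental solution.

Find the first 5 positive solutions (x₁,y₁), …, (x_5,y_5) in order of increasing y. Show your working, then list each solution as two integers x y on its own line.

197 42
77617 16548
30580901 6519870
12048797377 2568812232
4747195585637 1012105499538

d=22: √d = [4; 1,2,4,2,1,8] (ℓ=6, even), read p_5/q_5
a_0=4:  p_0=4·1+0=4,  q_0=4·0+1=1
a_1=1:  p_1=1·4+1=5,  q_1=1·1+0=1
…
a_4=2:  p_4=2·61+14=136,  q_4=2·13+3=29
a_5=1:  p_5=1·136+61=197,  q_5=1·29+13=42
fundamental: x₁=197, y₁=42  (since 38809 − 22·1764 = 1)
n=2: (197,42)∘(197,42) = (197·197+22·42·42, 197·42+42·197) = (77617,16548)
n=3: (77617,16548)∘(197,42) = (197·77617+22·42·16548, 197·16548+42·77617) = (30580901,6519870)
n=4: (30580901,6519870)∘(197,42) = (197·30580901+22·42·6519870, 197·6519870+42·30580901) = (12048797377,2568812232)
n=5: (12048797377,2568812232)∘(197,42) = (197·12048797377+22·42·2568812232, 197·2568812232+42·12048797377) = (4747195585637,1012105499538)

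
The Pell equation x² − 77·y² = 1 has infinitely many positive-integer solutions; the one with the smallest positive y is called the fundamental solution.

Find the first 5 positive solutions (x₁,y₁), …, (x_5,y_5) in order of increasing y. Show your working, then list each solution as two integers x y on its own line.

351 40
246401 28080
172973151 19712120
121426905601 13837880160
85241514758751 9714172160200

[8; 1,3,2,3,1,16] for √77; ℓ=6 ⇒ convergent index 5
i=0: a=8 ⇒ p=8, q=1
i=1: a=1 ⇒ p=9, q=1
i=2: a=3 ⇒ p=35, q=4
…
i=4: a=3 ⇒ p=272, q=31
i=5: a=1 ⇒ p=351, q=40
(x₁, y₁) = (351, 40);  351² − 77·40² = 1 ✓
n=2: (351,40)∘(351,40) = (351·351+77·40·40, 351·40+40·351) = (246401,28080)
n=3: (246401,28080)∘(351,40) = (351·246401+77·40·28080, 351·28080+40·246401) = (172973151,19712120)
n=4: (172973151,19712120)∘(351,40) = (351·172973151+77·40·19712120, 351·19712120+40·172973151) = (121426905601,13837880160)
n=5: (121426905601,13837880160)∘(351,40) = (351·121426905601+77·40·13837880160, 351·13837880160+40·121426905601) = (85241514758751,9714172160200)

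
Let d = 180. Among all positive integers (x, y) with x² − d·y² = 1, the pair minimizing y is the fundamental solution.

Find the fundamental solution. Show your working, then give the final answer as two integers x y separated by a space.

√180 → a₀=13, period (2,2,2,26); ℓ=4 even so k=3
k=0  a_k=13  p_k/q_k = 13/1
k=1  a_k=2  p_k/q_k = 27/2
k=2  a_k=2  p_k/q_k = 67/5
k=3  a_k=2  p_k/q_k = 161/12
→ (161, 12).  Check: 161²=25921, 180·12²=25920, difference 1.

161 12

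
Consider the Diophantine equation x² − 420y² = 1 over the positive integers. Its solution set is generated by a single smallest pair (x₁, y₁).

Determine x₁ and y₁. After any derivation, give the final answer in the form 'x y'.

41 2

√420 = [20; 2,40, …], period ℓ=2 (even) → k=1
k=0  a_k=20  p_k/q_k = 20/1
k=1  a_k=2  p_k/q_k = 41/2
→ (41, 2).  Check: 41²=1681, 420·2²=1680, difference 1.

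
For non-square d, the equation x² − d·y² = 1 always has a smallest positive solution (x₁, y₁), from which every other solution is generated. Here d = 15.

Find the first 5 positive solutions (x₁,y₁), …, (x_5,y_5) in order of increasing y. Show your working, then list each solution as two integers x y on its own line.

√15 → a₀=3, period (1,6); ℓ=2 even so k=1
a_0=3:  p_0=3·1+0=3,  q_0=3·0+1=1
a_1=1:  p_1=1·3+1=4,  q_1=1·1+0=1
(x₁, y₁) = (4, 1);  4² − 15·1² = 1 ✓
(4+1√15)^2 = 31 + 8√15
(4+1√15)^3 = 244 + 63√15
(4+1√15)^4 = 1921 + 496√15
(4+1√15)^5 = 15124 + 3905√15

4 1
31 8
244 63
1921 496
15124 3905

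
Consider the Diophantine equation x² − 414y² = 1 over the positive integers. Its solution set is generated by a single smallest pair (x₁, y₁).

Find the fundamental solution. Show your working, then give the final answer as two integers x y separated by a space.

d=414: √d = [20; 2,1,7,2,7,1,2,40] (ℓ=8, even), read p_7/q_7
a_0=20:  p_0=20·1+0=20,  q_0=20·0+1=1
a_1=2:  p_1=2·20+1=41,  q_1=2·1+0=2
a_2=1:  p_2=1·41+20=61,  q_2=1·2+1=3
a_3=7:  p_3=7·61+41=468,  q_3=7·3+2=23
a_4=2:  p_4=2·468+61=997,  q_4=2·23+3=49
…
a_6=1:  p_6=1·7447+997=8444,  q_6=1·366+49=415
a_7=2:  p_7=2·8444+7447=24335,  q_7=2·415+366=1196
(x₁, y₁) = (24335, 1196);  24335² − 414·1196² = 1 ✓

24335 1196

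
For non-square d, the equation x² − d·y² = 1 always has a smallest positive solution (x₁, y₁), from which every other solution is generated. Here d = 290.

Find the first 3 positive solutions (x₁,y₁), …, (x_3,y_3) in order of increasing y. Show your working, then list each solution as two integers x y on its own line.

579 34
670481 39372
776416419 45592742

√290 → a₀=17, period (34); ℓ=1 odd so k=1
i=0: a=17 ⇒ p=17, q=1
i=1: a=34 ⇒ p=579, q=34
(x₁, y₁) = (579, 34);  579² − 290·34² = 1 ✓
(579+34√290)^2 = 670481 + 39372√290
(579+34√290)^3 = 776416419 + 45592742√290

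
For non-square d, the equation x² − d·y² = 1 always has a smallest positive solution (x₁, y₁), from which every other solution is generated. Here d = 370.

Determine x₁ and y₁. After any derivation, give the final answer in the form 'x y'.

213859 11118

d=370: √d = [19; 4,4,38] (ℓ=3, odd), read p_5/q_5
a_0=19:  p_0=19·1+0=19,  q_0=19·0+1=1
…
a_3=38:  p_3=38·327+77=12503,  q_3=38·17+4=650
a_4=4:  p_4=4·12503+327=50339,  q_4=4·650+17=2617
a_5=4:  p_5=4·50339+12503=213859,  q_5=4·2617+650=11118
(x₁, y₁) = (213859, 11118);  213859² − 370·11118² = 1 ✓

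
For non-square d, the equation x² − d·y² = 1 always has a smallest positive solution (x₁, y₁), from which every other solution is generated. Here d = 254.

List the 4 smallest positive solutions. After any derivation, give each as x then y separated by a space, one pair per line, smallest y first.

[15; 1,14,1,30] for √254; ℓ=4 ⇒ convergent index 3
step 0: (15, 1)  from 15·(1,0) + (0,1)
step 1: (16, 1)  from 1·(15,1) + (1,0)
step 2: (239, 15)  from 14·(16,1) + (15,1)
step 3: (255, 16)  from 1·(239,15) + (16,1)
(x₁, y₁) = (255, 16);  255² − 254·16² = 1 ✓
(255+16√254)^2 = 130049 + 8160√254
(255+16√254)^3 = 66324735 + 4161584√254
(255+16√254)^4 = 33825484801 + 2122399680√254

255 16
130049 8160
66324735 4161584
33825484801 2122399680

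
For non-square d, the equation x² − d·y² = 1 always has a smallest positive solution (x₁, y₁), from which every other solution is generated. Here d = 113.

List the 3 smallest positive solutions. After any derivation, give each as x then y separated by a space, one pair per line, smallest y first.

1204353 113296
2900932297217 272896754976
6987493029899166849 657328051091107760

√113 → a₀=10, period (1,1,1,2,2,1,1,1,20); ℓ=9 odd so k=17
i=0: a=10 ⇒ p=10, q=1
…
i=3: a=1 ⇒ p=32, q=3
…
i=5: a=2 ⇒ p=202, q=19
i=6: a=1 ⇒ p=287, q=27
i=7: a=1 ⇒ p=489, q=46
…
i=9: a=20 ⇒ p=16009, q=1506
i=10: a=1 ⇒ p=16785, q=1579
i=11: a=1 ⇒ p=32794, q=3085
i=12: a=1 ⇒ p=49579, q=4664
i=13: a=2 ⇒ p=131952, q=12413
i=14: a=2 ⇒ p=313483, q=29490
…
i=16: a=1 ⇒ p=758918, q=71393
i=17: a=1 ⇒ p=1204353, q=113296
fundamental: x₁=1204353, y₁=113296  (since 1450466148609 − 113·12835983616 = 1)
(1204353+113296√113)^2 = 2900932297217 + 272896754976√113
(1204353+113296√113)^3 = 6987493029899166849 + 657328051091107760√113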